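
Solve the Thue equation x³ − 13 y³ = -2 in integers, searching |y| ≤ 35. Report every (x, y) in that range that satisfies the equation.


The equation is x³ - 13y³ = -2. For fixed y, x³ = 13·y³ − 2, so a solution requires the RHS to be a perfect cube.
Strategy: iterate y from -35 to 35, compute RHS = 13·y³ − 2, and check whether it is a (positive or negative) perfect cube.
Check small values of y:
  y = 0: RHS = -2 is not a perfect cube.
  y = 1: RHS = 11 is not a perfect cube.
  y = -1: RHS = -15 is not a perfect cube.
  y = 2: RHS = 102 is not a perfect cube.
  y = -2: RHS = -106 is not a perfect cube.
  y = 3: RHS = 349 is not a perfect cube.
  y = -3: RHS = -353 is not a perfect cube.
Continuing the search up to |y| = 35 finds no solutions either.
No (x, y) in the scanned range satisfies the equation.

No integer solutions with |y| ≤ 35.


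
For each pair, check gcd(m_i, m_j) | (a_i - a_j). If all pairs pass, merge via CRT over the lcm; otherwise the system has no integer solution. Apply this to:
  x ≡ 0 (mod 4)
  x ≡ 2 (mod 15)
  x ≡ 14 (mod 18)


Moduli 4, 15, 18 are not pairwise coprime, so CRT works modulo lcm(m_i) when all pairwise compatibility conditions hold.
Pairwise compatibility: gcd(m_i, m_j) must divide a_i - a_j for every pair.
Merge one congruence at a time:
  Start: x ≡ 0 (mod 4).
  Combine with x ≡ 2 (mod 15): gcd(4, 15) = 1; 2 - 0 = 2, which IS divisible by 1, so compatible.
    Write x = 0 + 4·t and substitute into x ≡ 2 (mod 15): 4·t ≡ 2 − 0 = 2 (mod 15).
    The inverse of 4 mod 15 is 4 (since 4·4 = 16 = 1·15 + 1), so t ≡ 4·2 = 8 ≡ 8 (mod 15).
    Then x = 0 + 4·8 = 32, valid modulo lcm(4, 15) = 60: x ≡ 32 (mod 60).
  Combine with x ≡ 14 (mod 18): gcd(60, 18) = 6; 14 - 32 = -18, which IS divisible by 6, so compatible.
    Write x = 32 + 60·t and substitute into x ≡ 14 (mod 18): 60·t ≡ 14 − 32 = -18 (mod 18).
    Divide the congruence (and modulus) by g = 6: 10·t ≡ -3 (mod 3).
    Reduce coefficients mod 3: 1·t ≡ 0 (mod 3).
    So t ≡ 0 (mod 3).
    Then x = 32 + 60·0 = 32, valid modulo lcm(60, 18) = 180: x ≡ 32 (mod 180).
Verify: 32 mod 4 = 0, 32 mod 15 = 2, 32 mod 18 = 14.

x ≡ 32 (mod 180).


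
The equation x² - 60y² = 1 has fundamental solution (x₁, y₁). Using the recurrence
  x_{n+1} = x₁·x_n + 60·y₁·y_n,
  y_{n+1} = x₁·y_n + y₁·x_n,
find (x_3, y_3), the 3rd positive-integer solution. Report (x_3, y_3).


Step 1: Find the fundamental solution (x₁, y₁) of x² - 60y² = 1.
  Expand √60 as a continued fraction. a₀ = ⌊√60⌋ = 7; iterate m_{k+1} = d_k·a_k − m_k, d_{k+1} = (60 − m_{k+1}²)/d_k, a_{k+1} = ⌊(a₀ + m_{k+1})/d_{k+1}⌋ (starting m₀ = 0, d₀ = 1), with convergents p_k = a_k·p_{k-1} + p_{k-2}, q_k = a_k·q_{k-1} + q_{k-2} (p₋₁ = 1, q₋₁ = 0):
  k = 0: a₀ = 7; p₀/q₀ = 7/1; p₀² − 60·q₀² = 49 − 60 = -11.
  k = 1: m = 7, d = 11, a = ⌊(7 + 7)/11⌋ = 1; p/q = (1·7 + 1)/(1·1 + 0) = 8/1; p² − 60·q² = 64 − 60 = 4.
  k = 2: m = 4, d = 4, a = ⌊(7 + 4)/4⌋ = 2; p/q = (2·8 + 7)/(2·1 + 1) = 23/3; p² − 60·q² = 529 − 540 = -11.
  k = 3: m = 4, d = 11, a = ⌊(7 + 4)/11⌋ = 1; p/q = (1·23 + 8)/(1·3 + 1) = 31/4; p² − 60·q² = 961 − 960 = 1.
  The first convergent with p² − 60·q² = 1 gives the fundamental solution (x₁, y₁) = (31, 4).
Step 2: Apply the recurrence (x_{n+1}, y_{n+1}) = (x₁x_n + 60y₁y_n, x₁y_n + y₁x_n) repeatedly.
  From (x_1, y_1) = (31, 4): x_2 = 31·31 + 60·4·4 = 1921; y_2 = 31·4 + 4·31 = 248.
  From (x_2, y_2) = (1921, 248): x_3 = 31·1921 + 60·4·248 = 119071; y_3 = 31·248 + 4·1921 = 15372.
Step 3: Verify x_3² - 60·y_3² = 14177903041 - 14177903040 = 1 (should be 1). ✓

(x_1, y_1) = (31, 4); (x_3, y_3) = (119071, 15372).


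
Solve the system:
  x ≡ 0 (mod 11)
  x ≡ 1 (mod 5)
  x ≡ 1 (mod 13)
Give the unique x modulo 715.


Moduli 11, 5, 13 are pairwise coprime; by CRT there is a unique solution modulo M = 11 · 5 · 13 = 715.
Solve pairwise, accumulating the modulus:
  Start with x ≡ 0 (mod 11).
  Combine with x ≡ 1 (mod 5): since gcd(11, 5) = 1, we get a unique residue mod 55.
    Write x = 0 + 11·t and substitute into x ≡ 1 (mod 5): 11·t ≡ 1 − 0 = 1 (mod 5).
    Reduce coefficients mod 5: 1·t ≡ 1 (mod 5).
    So t ≡ 1 (mod 5).
    Then x = 0 + 11·1 = 11, valid modulo lcm(11, 5) = 55: x ≡ 11 (mod 55).
  Combine with x ≡ 1 (mod 13): since gcd(55, 13) = 1, we get a unique residue mod 715.
    Write x = 11 + 55·t and substitute into x ≡ 1 (mod 13): 55·t ≡ 1 − 11 = -10 (mod 13).
    Reduce coefficients mod 13: 3·t ≡ 3 (mod 13).
    The inverse of 3 mod 13 is 9 (since 3·9 = 27 = 2·13 + 1), so t ≡ 9·3 = 27 ≡ 1 (mod 13).
    Then x = 11 + 55·1 = 66, valid modulo lcm(55, 13) = 715: x ≡ 66 (mod 715).
Verify: 66 mod 11 = 0 ✓, 66 mod 5 = 1 ✓, 66 mod 13 = 1 ✓.

x ≡ 66 (mod 715).


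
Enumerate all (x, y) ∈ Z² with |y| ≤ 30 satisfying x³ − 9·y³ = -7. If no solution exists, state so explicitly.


The equation is x³ - 9y³ = -7. For fixed y, x³ = 9·y³ − 7, so a solution requires the RHS to be a perfect cube.
Strategy: iterate y from -30 to 30, compute RHS = 9·y³ − 7, and check whether it is a (positive or negative) perfect cube.
Check small values of y:
  y = 0: RHS = -7 is not a perfect cube.
  y = 1: RHS = 2 is not a perfect cube.
  y = -1: RHS = -16 is not a perfect cube.
  y = 2: RHS = 65 is not a perfect cube.
  y = -2: RHS = -79 is not a perfect cube.
  y = 3: RHS = 236 is not a perfect cube.
  y = -3: RHS = -250 is not a perfect cube.
Continuing the search up to |y| = 30 finds no solutions either.
No (x, y) in the scanned range satisfies the equation.

No integer solutions with |y| ≤ 30.


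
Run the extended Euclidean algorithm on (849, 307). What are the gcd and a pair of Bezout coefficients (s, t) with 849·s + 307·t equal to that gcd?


Euclidean algorithm on (849, 307) — divide until remainder is 0:
  849 = 2 · 307 + 235
  307 = 1 · 235 + 72
  235 = 3 · 72 + 19
  72 = 3 · 19 + 15
  19 = 1 · 15 + 4
  15 = 3 · 4 + 3
  4 = 1 · 3 + 1
  3 = 3 · 1 + 0
gcd(849, 307) = 1.
Track Bezout coefficients alongside the remainders: start with r₀ = 849 = a·1 + b·0 (s = 1, t = 0) and r₁ = 307 = a·0 + b·1 (s = 0, t = 1); each new remainder r_{k+1} = r_{k-1} − q_k·r_k inherits s_{k+1} = s_{k-1} − q_k·s_k, t_{k+1} = t_{k-1} − q_k·t_k, so r_k = a·s_k + b·t_k at every step:
  q = 2: r = 235, s = 1 − 2·0 = 1, t = 0 − 2·1 = -2  (check: 849·1 + 307·(-2) = 235)
  q = 1: r = 72, s = 0 − 1·1 = -1, t = 1 − 1·(-2) = 3  (check: 849·(-1) + 307·3 = 72)
  q = 3: r = 19, s = 1 − 3·(-1) = 4, t = -2 − 3·3 = -11  (check: 849·4 + 307·(-11) = 19)
  q = 3: r = 15, s = -1 − 3·4 = -13, t = 3 − 3·(-11) = 36  (check: 849·(-13) + 307·36 = 15)
  q = 1: r = 4, s = 4 − 1·(-13) = 17, t = -11 − 1·36 = -47  (check: 849·17 + 307·(-47) = 4)
  q = 3: r = 3, s = -13 − 3·17 = -64, t = 36 − 3·(-47) = 177  (check: 849·(-64) + 307·177 = 3)
  q = 1: r = 1, s = 17 − 1·(-64) = 81, t = -47 − 1·177 = -224  (check: 849·81 + 307·(-224) = 1)
The row with r = 1 (the gcd) gives the Bezout coefficients s = 81, t = -224.
Result: 849 · (81) + 307 · (-224) = 1.

gcd(849, 307) = 1; s = 81, t = -224 (check: 849·81 + 307·(-224) = 1).


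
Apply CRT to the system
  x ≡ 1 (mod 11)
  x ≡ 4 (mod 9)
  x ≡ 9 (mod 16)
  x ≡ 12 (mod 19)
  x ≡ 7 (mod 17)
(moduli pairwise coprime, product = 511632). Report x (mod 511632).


Product of moduli M = 11 · 9 · 16 · 19 · 17 = 511632.
Merge one congruence at a time:
  Start: x ≡ 1 (mod 11).
  Combine with x ≡ 4 (mod 9); new modulus lcm = 99.
    Write x = 1 + 11·t and substitute into x ≡ 4 (mod 9): 11·t ≡ 4 − 1 = 3 (mod 9).
    Reduce coefficients mod 9: 2·t ≡ 3 (mod 9).
    The inverse of 2 mod 9 is 5 (since 2·5 = 10 = 1·9 + 1), so t ≡ 5·3 = 15 ≡ 6 (mod 9).
    Then x = 1 + 11·6 = 67, valid modulo lcm(11, 9) = 99: x ≡ 67 (mod 99).
  Combine with x ≡ 9 (mod 16); new modulus lcm = 1584.
    Write x = 67 + 99·t and substitute into x ≡ 9 (mod 16): 99·t ≡ 9 − 67 = -58 (mod 16).
    Reduce coefficients mod 16: 3·t ≡ 6 (mod 16).
    The inverse of 3 mod 16 is 11 (since 3·11 = 33 = 2·16 + 1), so t ≡ 11·6 = 66 ≡ 2 (mod 16).
    Then x = 67 + 99·2 = 265, valid modulo lcm(99, 16) = 1584: x ≡ 265 (mod 1584).
  Combine with x ≡ 12 (mod 19); new modulus lcm = 30096.
    Write x = 265 + 1584·t and substitute into x ≡ 12 (mod 19): 1584·t ≡ 12 − 265 = -253 (mod 19).
    Reduce coefficients mod 19: 7·t ≡ 13 (mod 19).
    The inverse of 7 mod 19 is 11 (since 7·11 = 77 = 4·19 + 1), so t ≡ 11·13 = 143 ≡ 10 (mod 19).
    Then x = 265 + 1584·10 = 16105, valid modulo lcm(1584, 19) = 30096: x ≡ 16105 (mod 30096).
  Combine with x ≡ 7 (mod 17); new modulus lcm = 511632.
    Write x = 16105 + 30096·t and substitute into x ≡ 7 (mod 17): 30096·t ≡ 7 − 16105 = -16098 (mod 17).
    Reduce coefficients mod 17: 6·t ≡ 1 (mod 17).
    The inverse of 6 mod 17 is 3 (since 6·3 = 18 = 1·17 + 1), so t ≡ 3·1 = 3 ≡ 3 (mod 17).
    Then x = 16105 + 30096·3 = 106393, valid modulo lcm(30096, 17) = 511632: x ≡ 106393 (mod 511632).
Verify against each original: 106393 mod 11 = 1, 106393 mod 9 = 4, 106393 mod 16 = 9, 106393 mod 19 = 12, 106393 mod 17 = 7.

x ≡ 106393 (mod 511632).


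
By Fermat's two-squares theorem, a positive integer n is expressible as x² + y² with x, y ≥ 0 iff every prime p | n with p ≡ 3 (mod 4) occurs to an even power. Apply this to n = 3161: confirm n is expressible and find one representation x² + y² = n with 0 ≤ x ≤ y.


Step 1: Factor n = 3161 = 29 · 109.
Step 2: Check the mod-4 condition on each prime factor: 29 ≡ 1 (mod 4), exponent 1; 109 ≡ 1 (mod 4), exponent 1.
All primes ≡ 3 (mod 4) appear to even exponent (or don't appear), so by the two-squares theorem n IS expressible as a sum of two squares.
Step 3: Build a representation. Here n = 29 · 109 is a product of primes ≡ 1 (mod 4). Each prime p ≡ 1 (mod 4) is itself a sum of two squares; find a² by testing p − a² for a perfect square:
  29: 29 − 1² = 28, 29 − 2² = 25 = 5² ⇒ 29 = 2² + 5².
  109: 109 − 1² = 108, 109 − 2² = 105, 109 − 3² = 100 = 10² ⇒ 109 = 3² + 10².
  Combine using the Brahmagupta–Fibonacci identity (a² + b²)(c² + d²) = (ac − bd)² + (ad + bc)² = (ac + bd)² + (ad − bc)²:
  29 · 109 = 3161: from (2² + 5²)(3² + 10²), take (2·3 − 5·10, 2·10 + 5·3) = (6 − 50, 20 + 15) = (-44, 35); dropping signs (only squares matter) gives (44, 35); check 44² + 35² = 1936 + 1225 = 3161 ✓.
Step 4: Order so x ≤ y and verify: 35² + 44² = 1225 + 1936 = 3161 = n. ✓

n = 3161 = 35² + 44² (one valid representation with x ≤ y).


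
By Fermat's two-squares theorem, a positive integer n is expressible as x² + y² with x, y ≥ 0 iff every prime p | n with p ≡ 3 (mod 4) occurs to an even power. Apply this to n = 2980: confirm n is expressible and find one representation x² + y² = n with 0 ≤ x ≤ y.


Step 1: Factor n = 2980 = 2^2 · 5 · 149.
Step 2: Check the mod-4 condition on each prime factor: 2 = 2 (special); 5 ≡ 1 (mod 4), exponent 1; 149 ≡ 1 (mod 4), exponent 1.
All primes ≡ 3 (mod 4) appear to even exponent (or don't appear), so by the two-squares theorem n IS expressible as a sum of two squares.
Step 3: Build a representation. Group n = k² · m with k = 2 and m = 5 · 149 = 745 (a product of primes ≡ 1 (mod 4)); a representation of m scales to one of n via (k·x)² + (k·y)² = k²(x² + y²). Each prime p ≡ 1 (mod 4) is itself a sum of two squares; find a² by testing p − a² for a perfect square:
  5: 5 − 1² = 4 = 2² ⇒ 5 = 1² + 2².
  149: 149 − 1² = 148, 149 − 2² = 145, 149 − 3² = 140, 149 − 4² = 133, 149 − 5² = 124, 149 − 6² = 113, 149 − 7² = 100 = 10² ⇒ 149 = 7² + 10².
  Combine using the Brahmagupta–Fibonacci identity (a² + b²)(c² + d²) = (ac − bd)² + (ad + bc)² = (ac + bd)² + (ad − bc)²:
  5 · 149 = 745: from (1² + 2²)(7² + 10²), take (1·7 − 2·10, 1·10 + 2·7) = (7 − 20, 10 + 14) = (-13, 24); dropping signs (only squares matter) gives (13, 24); check 13² + 24² = 169 + 576 = 745 ✓.
  Scale by k = 2: (2·13, 2·24) = (26, 48).
Step 4: Order so x ≤ y and verify: 26² + 48² = 676 + 2304 = 2980 = n. ✓

n = 2980 = 26² + 48² (one valid representation with x ≤ y).


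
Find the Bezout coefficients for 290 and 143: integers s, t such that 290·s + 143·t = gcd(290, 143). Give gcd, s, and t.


Euclidean algorithm on (290, 143) — divide until remainder is 0:
  290 = 2 · 143 + 4
  143 = 35 · 4 + 3
  4 = 1 · 3 + 1
  3 = 3 · 1 + 0
gcd(290, 143) = 1.
Track Bezout coefficients alongside the remainders: start with r₀ = 290 = a·1 + b·0 (s = 1, t = 0) and r₁ = 143 = a·0 + b·1 (s = 0, t = 1); each new remainder r_{k+1} = r_{k-1} − q_k·r_k inherits s_{k+1} = s_{k-1} − q_k·s_k, t_{k+1} = t_{k-1} − q_k·t_k, so r_k = a·s_k + b·t_k at every step:
  q = 2: r = 4, s = 1 − 2·0 = 1, t = 0 − 2·1 = -2  (check: 290·1 + 143·(-2) = 4)
  q = 35: r = 3, s = 0 − 35·1 = -35, t = 1 − 35·(-2) = 71  (check: 290·(-35) + 143·71 = 3)
  q = 1: r = 1, s = 1 − 1·(-35) = 36, t = -2 − 1·71 = -73  (check: 290·36 + 143·(-73) = 1)
The row with r = 1 (the gcd) gives the Bezout coefficients s = 36, t = -73.
Result: 290 · (36) + 143 · (-73) = 1.

gcd(290, 143) = 1; s = 36, t = -73 (check: 290·36 + 143·(-73) = 1).


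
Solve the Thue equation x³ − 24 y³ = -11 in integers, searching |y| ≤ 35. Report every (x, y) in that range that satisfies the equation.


The equation is x³ - 24y³ = -11. For fixed y, x³ = 24·y³ − 11, so a solution requires the RHS to be a perfect cube.
Strategy: iterate y from -35 to 35, compute RHS = 24·y³ − 11, and check whether it is a (positive or negative) perfect cube.
Check small values of y:
  y = 0: RHS = -11 is not a perfect cube.
  y = 1: RHS = 13 is not a perfect cube.
  y = -1: RHS = -35 is not a perfect cube.
  y = 2: RHS = 181 is not a perfect cube.
  y = -2: RHS = -203 is not a perfect cube.
  y = 3: RHS = 637 is not a perfect cube.
  y = -3: RHS = -659 is not a perfect cube.
Continuing the search up to |y| = 35 finds no solutions either.
No (x, y) in the scanned range satisfies the equation.

No integer solutions with |y| ≤ 35.


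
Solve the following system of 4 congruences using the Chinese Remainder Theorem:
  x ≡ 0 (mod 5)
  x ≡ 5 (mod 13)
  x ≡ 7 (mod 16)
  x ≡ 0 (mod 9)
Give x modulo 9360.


Product of moduli M = 5 · 13 · 16 · 9 = 9360.
Merge one congruence at a time:
  Start: x ≡ 0 (mod 5).
  Combine with x ≡ 5 (mod 13); new modulus lcm = 65.
    Write x = 0 + 5·t and substitute into x ≡ 5 (mod 13): 5·t ≡ 5 − 0 = 5 (mod 13).
    The inverse of 5 mod 13 is 8 (since 5·8 = 40 = 3·13 + 1), so t ≡ 8·5 = 40 ≡ 1 (mod 13).
    Then x = 0 + 5·1 = 5, valid modulo lcm(5, 13) = 65: x ≡ 5 (mod 65).
  Combine with x ≡ 7 (mod 16); new modulus lcm = 1040.
    Write x = 5 + 65·t and substitute into x ≡ 7 (mod 16): 65·t ≡ 7 − 5 = 2 (mod 16).
    Reduce coefficients mod 16: 1·t ≡ 2 (mod 16).
    So t ≡ 2 (mod 16).
    Then x = 5 + 65·2 = 135, valid modulo lcm(65, 16) = 1040: x ≡ 135 (mod 1040).
  Combine with x ≡ 0 (mod 9); new modulus lcm = 9360.
    Write x = 135 + 1040·t and substitute into x ≡ 0 (mod 9): 1040·t ≡ 0 − 135 = -135 (mod 9).
    Reduce coefficients mod 9: 5·t ≡ 0 (mod 9).
    The inverse of 5 mod 9 is 2 (since 5·2 = 10 = 1·9 + 1), so t ≡ 2·0 = 0 ≡ 0 (mod 9).
    Then x = 135 + 1040·0 = 135, valid modulo lcm(1040, 9) = 9360: x ≡ 135 (mod 9360).
Verify against each original: 135 mod 5 = 0, 135 mod 13 = 5, 135 mod 16 = 7, 135 mod 9 = 0.

x ≡ 135 (mod 9360).


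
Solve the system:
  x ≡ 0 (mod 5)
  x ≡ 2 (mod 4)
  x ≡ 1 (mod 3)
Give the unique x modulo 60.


Moduli 5, 4, 3 are pairwise coprime; by CRT there is a unique solution modulo M = 5 · 4 · 3 = 60.
Solve pairwise, accumulating the modulus:
  Start with x ≡ 0 (mod 5).
  Combine with x ≡ 2 (mod 4): since gcd(5, 4) = 1, we get a unique residue mod 20.
    Write x = 0 + 5·t and substitute into x ≡ 2 (mod 4): 5·t ≡ 2 − 0 = 2 (mod 4).
    Reduce coefficients mod 4: 1·t ≡ 2 (mod 4).
    So t ≡ 2 (mod 4).
    Then x = 0 + 5·2 = 10, valid modulo lcm(5, 4) = 20: x ≡ 10 (mod 20).
  Combine with x ≡ 1 (mod 3): since gcd(20, 3) = 1, we get a unique residue mod 60.
    Write x = 10 + 20·t and substitute into x ≡ 1 (mod 3): 20·t ≡ 1 − 10 = -9 (mod 3).
    Reduce coefficients mod 3: 2·t ≡ 0 (mod 3).
    The inverse of 2 mod 3 is 2 (since 2·2 = 4 = 1·3 + 1), so t ≡ 2·0 = 0 ≡ 0 (mod 3).
    Then x = 10 + 20·0 = 10, valid modulo lcm(20, 3) = 60: x ≡ 10 (mod 60).
Verify: 10 mod 5 = 0 ✓, 10 mod 4 = 2 ✓, 10 mod 3 = 1 ✓.

x ≡ 10 (mod 60).


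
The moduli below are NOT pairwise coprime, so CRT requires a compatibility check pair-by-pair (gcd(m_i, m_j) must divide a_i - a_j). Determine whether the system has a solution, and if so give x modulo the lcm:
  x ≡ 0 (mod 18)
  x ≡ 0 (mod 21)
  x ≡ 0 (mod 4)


Moduli 18, 21, 4 are not pairwise coprime, so CRT works modulo lcm(m_i) when all pairwise compatibility conditions hold.
Pairwise compatibility: gcd(m_i, m_j) must divide a_i - a_j for every pair.
Merge one congruence at a time:
  Start: x ≡ 0 (mod 18).
  Combine with x ≡ 0 (mod 21): gcd(18, 21) = 3; 0 - 0 = 0, which IS divisible by 3, so compatible.
    Write x = 0 + 18·t and substitute into x ≡ 0 (mod 21): 18·t ≡ 0 − 0 = 0 (mod 21).
    Divide the congruence (and modulus) by g = 3: 6·t ≡ 0 (mod 7).
    The inverse of 6 mod 7 is 6 (since 6·6 = 36 = 5·7 + 1), so t ≡ 6·0 = 0 ≡ 0 (mod 7).
    Then x = 0 + 18·0 = 0, valid modulo lcm(18, 21) = 126: x ≡ 0 (mod 126).
  Combine with x ≡ 0 (mod 4): gcd(126, 4) = 2; 0 - 0 = 0, which IS divisible by 2, so compatible.
    Write x = 0 + 126·t and substitute into x ≡ 0 (mod 4): 126·t ≡ 0 − 0 = 0 (mod 4).
    Divide the congruence (and modulus) by g = 2: 63·t ≡ 0 (mod 2).
    Reduce coefficients mod 2: 1·t ≡ 0 (mod 2).
    So t ≡ 0 (mod 2).
    Then x = 0 + 126·0 = 0, valid modulo lcm(126, 4) = 252: x ≡ 0 (mod 252).
Verify: 0 mod 18 = 0, 0 mod 21 = 0, 0 mod 4 = 0.

x ≡ 0 (mod 252).


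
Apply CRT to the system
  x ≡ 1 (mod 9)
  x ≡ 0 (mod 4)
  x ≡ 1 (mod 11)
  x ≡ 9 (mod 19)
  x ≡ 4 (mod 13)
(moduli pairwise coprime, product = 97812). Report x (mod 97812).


Product of moduli M = 9 · 4 · 11 · 19 · 13 = 97812.
Merge one congruence at a time:
  Start: x ≡ 1 (mod 9).
  Combine with x ≡ 0 (mod 4); new modulus lcm = 36.
    Write x = 1 + 9·t and substitute into x ≡ 0 (mod 4): 9·t ≡ 0 − 1 = -1 (mod 4).
    Reduce coefficients mod 4: 1·t ≡ 3 (mod 4).
    So t ≡ 3 (mod 4).
    Then x = 1 + 9·3 = 28, valid modulo lcm(9, 4) = 36: x ≡ 28 (mod 36).
  Combine with x ≡ 1 (mod 11); new modulus lcm = 396.
    Write x = 28 + 36·t and substitute into x ≡ 1 (mod 11): 36·t ≡ 1 − 28 = -27 (mod 11).
    Reduce coefficients mod 11: 3·t ≡ 6 (mod 11).
    The inverse of 3 mod 11 is 4 (since 3·4 = 12 = 1·11 + 1), so t ≡ 4·6 = 24 ≡ 2 (mod 11).
    Then x = 28 + 36·2 = 100, valid modulo lcm(36, 11) = 396: x ≡ 100 (mod 396).
  Combine with x ≡ 9 (mod 19); new modulus lcm = 7524.
    Write x = 100 + 396·t and substitute into x ≡ 9 (mod 19): 396·t ≡ 9 − 100 = -91 (mod 19).
    Reduce coefficients mod 19: 16·t ≡ 4 (mod 19).
    The inverse of 16 mod 19 is 6 (since 16·6 = 96 = 5·19 + 1), so t ≡ 6·4 = 24 ≡ 5 (mod 19).
    Then x = 100 + 396·5 = 2080, valid modulo lcm(396, 19) = 7524: x ≡ 2080 (mod 7524).
  Combine with x ≡ 4 (mod 13); new modulus lcm = 97812.
    Write x = 2080 + 7524·t and substitute into x ≡ 4 (mod 13): 7524·t ≡ 4 − 2080 = -2076 (mod 13).
    Reduce coefficients mod 13: 10·t ≡ 4 (mod 13).
    The inverse of 10 mod 13 is 4 (since 10·4 = 40 = 3·13 + 1), so t ≡ 4·4 = 16 ≡ 3 (mod 13).
    Then x = 2080 + 7524·3 = 24652, valid modulo lcm(7524, 13) = 97812: x ≡ 24652 (mod 97812).
Verify against each original: 24652 mod 9 = 1, 24652 mod 4 = 0, 24652 mod 11 = 1, 24652 mod 19 = 9, 24652 mod 13 = 4.

x ≡ 24652 (mod 97812).


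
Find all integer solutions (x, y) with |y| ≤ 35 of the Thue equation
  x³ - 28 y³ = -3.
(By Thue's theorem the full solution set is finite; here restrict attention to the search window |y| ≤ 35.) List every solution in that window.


The equation is x³ - 28y³ = -3. For fixed y, x³ = 28·y³ − 3, so a solution requires the RHS to be a perfect cube.
Strategy: iterate y from -35 to 35, compute RHS = 28·y³ − 3, and check whether it is a (positive or negative) perfect cube.
Check small values of y:
  y = 0: RHS = -3 is not a perfect cube.
  y = 1: RHS = 25 is not a perfect cube.
  y = -1: RHS = -31 is not a perfect cube.
  y = 2: RHS = 221 is not a perfect cube.
  y = -2: RHS = -227 is not a perfect cube.
  y = 3: RHS = 753 is not a perfect cube.
  y = -3: RHS = -759 is not a perfect cube.
Continuing the search up to |y| = 35 finds no solutions either.
No (x, y) in the scanned range satisfies the equation.

No integer solutions with |y| ≤ 35.


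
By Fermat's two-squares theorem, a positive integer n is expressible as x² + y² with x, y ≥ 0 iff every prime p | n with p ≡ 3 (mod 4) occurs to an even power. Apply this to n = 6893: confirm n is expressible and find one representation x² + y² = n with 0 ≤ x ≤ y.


Step 1: Factor n = 6893 = 61 · 113.
Step 2: Check the mod-4 condition on each prime factor: 61 ≡ 1 (mod 4), exponent 1; 113 ≡ 1 (mod 4), exponent 1.
All primes ≡ 3 (mod 4) appear to even exponent (or don't appear), so by the two-squares theorem n IS expressible as a sum of two squares.
Step 3: Build a representation. Here n = 61 · 113 is a product of primes ≡ 1 (mod 4). Each prime p ≡ 1 (mod 4) is itself a sum of two squares; find a² by testing p − a² for a perfect square:
  61: 61 − 1² = 60, 61 − 2² = 57, 61 − 3² = 52, 61 − 4² = 45, 61 − 5² = 36 = 6² ⇒ 61 = 5² + 6².
  113: 113 − 1² = 112, 113 − 2² = 109, 113 − 3² = 104, 113 − 4² = 97, 113 − 5² = 88, 113 − 6² = 77, 113 − 7² = 64 = 8² ⇒ 113 = 7² + 8².
  Combine using the Brahmagupta–Fibonacci identity (a² + b²)(c² + d²) = (ac − bd)² + (ad + bc)² = (ac + bd)² + (ad − bc)²:
  61 · 113 = 6893: from (5² + 6²)(7² + 8²), take (5·7 − 6·8, 5·8 + 6·7) = (35 − 48, 40 + 42) = (-13, 82); dropping signs (only squares matter) gives (13, 82); check 13² + 82² = 169 + 6724 = 6893 ✓.
Step 4: Order so x ≤ y and verify: 13² + 82² = 169 + 6724 = 6893 = n. ✓

n = 6893 = 13² + 82² (one valid representation with x ≤ y).


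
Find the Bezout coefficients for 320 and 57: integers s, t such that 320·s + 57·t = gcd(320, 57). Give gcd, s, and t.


Euclidean algorithm on (320, 57) — divide until remainder is 0:
  320 = 5 · 57 + 35
  57 = 1 · 35 + 22
  35 = 1 · 22 + 13
  22 = 1 · 13 + 9
  13 = 1 · 9 + 4
  9 = 2 · 4 + 1
  4 = 4 · 1 + 0
gcd(320, 57) = 1.
Track Bezout coefficients alongside the remainders: start with r₀ = 320 = a·1 + b·0 (s = 1, t = 0) and r₁ = 57 = a·0 + b·1 (s = 0, t = 1); each new remainder r_{k+1} = r_{k-1} − q_k·r_k inherits s_{k+1} = s_{k-1} − q_k·s_k, t_{k+1} = t_{k-1} − q_k·t_k, so r_k = a·s_k + b·t_k at every step:
  q = 5: r = 35, s = 1 − 5·0 = 1, t = 0 − 5·1 = -5  (check: 320·1 + 57·(-5) = 35)
  q = 1: r = 22, s = 0 − 1·1 = -1, t = 1 − 1·(-5) = 6  (check: 320·(-1) + 57·6 = 22)
  q = 1: r = 13, s = 1 − 1·(-1) = 2, t = -5 − 1·6 = -11  (check: 320·2 + 57·(-11) = 13)
  q = 1: r = 9, s = -1 − 1·2 = -3, t = 6 − 1·(-11) = 17  (check: 320·(-3) + 57·17 = 9)
  q = 1: r = 4, s = 2 − 1·(-3) = 5, t = -11 − 1·17 = -28  (check: 320·5 + 57·(-28) = 4)
  q = 2: r = 1, s = -3 − 2·5 = -13, t = 17 − 2·(-28) = 73  (check: 320·(-13) + 57·73 = 1)
The row with r = 1 (the gcd) gives the Bezout coefficients s = -13, t = 73.
Result: 320 · (-13) + 57 · (73) = 1.

gcd(320, 57) = 1; s = -13, t = 73 (check: 320·(-13) + 57·73 = 1).


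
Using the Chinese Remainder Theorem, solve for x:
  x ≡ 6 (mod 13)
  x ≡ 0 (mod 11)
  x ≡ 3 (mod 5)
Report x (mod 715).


Moduli 13, 11, 5 are pairwise coprime; by CRT there is a unique solution modulo M = 13 · 11 · 5 = 715.
Solve pairwise, accumulating the modulus:
  Start with x ≡ 6 (mod 13).
  Combine with x ≡ 0 (mod 11): since gcd(13, 11) = 1, we get a unique residue mod 143.
    Write x = 6 + 13·t and substitute into x ≡ 0 (mod 11): 13·t ≡ 0 − 6 = -6 (mod 11).
    Reduce coefficients mod 11: 2·t ≡ 5 (mod 11).
    The inverse of 2 mod 11 is 6 (since 2·6 = 12 = 1·11 + 1), so t ≡ 6·5 = 30 ≡ 8 (mod 11).
    Then x = 6 + 13·8 = 110, valid modulo lcm(13, 11) = 143: x ≡ 110 (mod 143).
  Combine with x ≡ 3 (mod 5): since gcd(143, 5) = 1, we get a unique residue mod 715.
    Write x = 110 + 143·t and substitute into x ≡ 3 (mod 5): 143·t ≡ 3 − 110 = -107 (mod 5).
    Reduce coefficients mod 5: 3·t ≡ 3 (mod 5).
    The inverse of 3 mod 5 is 2 (since 3·2 = 6 = 1·5 + 1), so t ≡ 2·3 = 6 ≡ 1 (mod 5).
    Then x = 110 + 143·1 = 253, valid modulo lcm(143, 5) = 715: x ≡ 253 (mod 715).
Verify: 253 mod 13 = 6 ✓, 253 mod 11 = 0 ✓, 253 mod 5 = 3 ✓.

x ≡ 253 (mod 715).


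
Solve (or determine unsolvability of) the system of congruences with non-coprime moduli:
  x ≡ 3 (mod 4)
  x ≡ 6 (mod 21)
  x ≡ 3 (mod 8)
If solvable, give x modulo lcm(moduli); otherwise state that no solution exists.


Moduli 4, 21, 8 are not pairwise coprime, so CRT works modulo lcm(m_i) when all pairwise compatibility conditions hold.
Pairwise compatibility: gcd(m_i, m_j) must divide a_i - a_j for every pair.
Merge one congruence at a time:
  Start: x ≡ 3 (mod 4).
  Combine with x ≡ 6 (mod 21): gcd(4, 21) = 1; 6 - 3 = 3, which IS divisible by 1, so compatible.
    Write x = 3 + 4·t and substitute into x ≡ 6 (mod 21): 4·t ≡ 6 − 3 = 3 (mod 21).
    The inverse of 4 mod 21 is 16 (since 4·16 = 64 = 3·21 + 1), so t ≡ 16·3 = 48 ≡ 6 (mod 21).
    Then x = 3 + 4·6 = 27, valid modulo lcm(4, 21) = 84: x ≡ 27 (mod 84).
  Combine with x ≡ 3 (mod 8): gcd(84, 8) = 4; 3 - 27 = -24, which IS divisible by 4, so compatible.
    Write x = 27 + 84·t and substitute into x ≡ 3 (mod 8): 84·t ≡ 3 − 27 = -24 (mod 8).
    Divide the congruence (and modulus) by g = 4: 21·t ≡ -6 (mod 2).
    Reduce coefficients mod 2: 1·t ≡ 0 (mod 2).
    So t ≡ 0 (mod 2).
    Then x = 27 + 84·0 = 27, valid modulo lcm(84, 8) = 168: x ≡ 27 (mod 168).
Verify: 27 mod 4 = 3, 27 mod 21 = 6, 27 mod 8 = 3.

x ≡ 27 (mod 168).


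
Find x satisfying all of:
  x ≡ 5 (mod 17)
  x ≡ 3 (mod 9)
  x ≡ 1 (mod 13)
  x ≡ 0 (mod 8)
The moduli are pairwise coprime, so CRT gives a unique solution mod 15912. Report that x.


Product of moduli M = 17 · 9 · 13 · 8 = 15912.
Merge one congruence at a time:
  Start: x ≡ 5 (mod 17).
  Combine with x ≡ 3 (mod 9); new modulus lcm = 153.
    Write x = 5 + 17·t and substitute into x ≡ 3 (mod 9): 17·t ≡ 3 − 5 = -2 (mod 9).
    Reduce coefficients mod 9: 8·t ≡ 7 (mod 9).
    The inverse of 8 mod 9 is 8 (since 8·8 = 64 = 7·9 + 1), so t ≡ 8·7 = 56 ≡ 2 (mod 9).
    Then x = 5 + 17·2 = 39, valid modulo lcm(17, 9) = 153: x ≡ 39 (mod 153).
  Combine with x ≡ 1 (mod 13); new modulus lcm = 1989.
    Write x = 39 + 153·t and substitute into x ≡ 1 (mod 13): 153·t ≡ 1 − 39 = -38 (mod 13).
    Reduce coefficients mod 13: 10·t ≡ 1 (mod 13).
    The inverse of 10 mod 13 is 4 (since 10·4 = 40 = 3·13 + 1), so t ≡ 4·1 = 4 ≡ 4 (mod 13).
    Then x = 39 + 153·4 = 651, valid modulo lcm(153, 13) = 1989: x ≡ 651 (mod 1989).
  Combine with x ≡ 0 (mod 8); new modulus lcm = 15912.
    Write x = 651 + 1989·t and substitute into x ≡ 0 (mod 8): 1989·t ≡ 0 − 651 = -651 (mod 8).
    Reduce coefficients mod 8: 5·t ≡ 5 (mod 8).
    The inverse of 5 mod 8 is 5 (since 5·5 = 25 = 3·8 + 1), so t ≡ 5·5 = 25 ≡ 1 (mod 8).
    Then x = 651 + 1989·1 = 2640, valid modulo lcm(1989, 8) = 15912: x ≡ 2640 (mod 15912).
Verify against each original: 2640 mod 17 = 5, 2640 mod 9 = 3, 2640 mod 13 = 1, 2640 mod 8 = 0.

x ≡ 2640 (mod 15912).


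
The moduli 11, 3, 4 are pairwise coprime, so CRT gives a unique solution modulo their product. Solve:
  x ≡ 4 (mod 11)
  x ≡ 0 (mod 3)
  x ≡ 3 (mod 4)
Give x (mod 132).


Moduli 11, 3, 4 are pairwise coprime; by CRT there is a unique solution modulo M = 11 · 3 · 4 = 132.
Solve pairwise, accumulating the modulus:
  Start with x ≡ 4 (mod 11).
  Combine with x ≡ 0 (mod 3): since gcd(11, 3) = 1, we get a unique residue mod 33.
    Write x = 4 + 11·t and substitute into x ≡ 0 (mod 3): 11·t ≡ 0 − 4 = -4 (mod 3).
    Reduce coefficients mod 3: 2·t ≡ 2 (mod 3).
    The inverse of 2 mod 3 is 2 (since 2·2 = 4 = 1·3 + 1), so t ≡ 2·2 = 4 ≡ 1 (mod 3).
    Then x = 4 + 11·1 = 15, valid modulo lcm(11, 3) = 33: x ≡ 15 (mod 33).
  Combine with x ≡ 3 (mod 4): since gcd(33, 4) = 1, we get a unique residue mod 132.
    Write x = 15 + 33·t and substitute into x ≡ 3 (mod 4): 33·t ≡ 3 − 15 = -12 (mod 4).
    Reduce coefficients mod 4: 1·t ≡ 0 (mod 4).
    So t ≡ 0 (mod 4).
    Then x = 15 + 33·0 = 15, valid modulo lcm(33, 4) = 132: x ≡ 15 (mod 132).
Verify: 15 mod 11 = 4 ✓, 15 mod 3 = 0 ✓, 15 mod 4 = 3 ✓.

x ≡ 15 (mod 132).


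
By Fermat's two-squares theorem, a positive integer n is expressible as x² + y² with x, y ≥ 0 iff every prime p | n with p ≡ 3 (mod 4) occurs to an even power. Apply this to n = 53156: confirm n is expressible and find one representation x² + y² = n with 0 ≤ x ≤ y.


Step 1: Factor n = 53156 = 2^2 · 97 · 137.
Step 2: Check the mod-4 condition on each prime factor: 2 = 2 (special); 97 ≡ 1 (mod 4), exponent 1; 137 ≡ 1 (mod 4), exponent 1.
All primes ≡ 3 (mod 4) appear to even exponent (or don't appear), so by the two-squares theorem n IS expressible as a sum of two squares.
Step 3: Build a representation. Group n = k² · m with k = 2 and m = 97 · 137 = 13289 (a product of primes ≡ 1 (mod 4)); a representation of m scales to one of n via (k·x)² + (k·y)² = k²(x² + y²). Each prime p ≡ 1 (mod 4) is itself a sum of two squares; find a² by testing p − a² for a perfect square:
  97: 97 − 1² = 96, 97 − 2² = 93, 97 − 3² = 88, 97 − 4² = 81 = 9² ⇒ 97 = 4² + 9².
  137: 137 − 1² = 136, 137 − 2² = 133, 137 − 3² = 128, 137 − 4² = 121 = 11² ⇒ 137 = 4² + 11².
  Combine using the Brahmagupta–Fibonacci identity (a² + b²)(c² + d²) = (ac − bd)² + (ad + bc)² = (ac + bd)² + (ad − bc)²:
  97 · 137 = 13289: from (4² + 9²)(4² + 11²), take (4·4 − 9·11, 4·11 + 9·4) = (16 − 99, 44 + 36) = (-83, 80); dropping signs (only squares matter) gives (83, 80); check 83² + 80² = 6889 + 6400 = 13289 ✓.
  Scale by k = 2: (2·83, 2·80) = (166, 160).
Step 4: Order so x ≤ y and verify: 160² + 166² = 25600 + 27556 = 53156 = n. ✓

n = 53156 = 160² + 166² (one valid representation with x ≤ y).


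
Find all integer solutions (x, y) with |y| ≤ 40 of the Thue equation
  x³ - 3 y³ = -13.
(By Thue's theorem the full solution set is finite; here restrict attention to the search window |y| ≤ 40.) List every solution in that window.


The equation is x³ - 3y³ = -13. For fixed y, x³ = 3·y³ − 13, so a solution requires the RHS to be a perfect cube.
Strategy: iterate y from -40 to 40, compute RHS = 3·y³ − 13, and check whether it is a (positive or negative) perfect cube.
Check small values of y:
  y = 0: RHS = -13 is not a perfect cube.
  y = 1: RHS = -10 is not a perfect cube.
  y = -1: RHS = -16 is not a perfect cube.
  y = 2: RHS = 11 is not a perfect cube.
  y = -2: RHS = -37 is not a perfect cube.
  y = 3: RHS = 68 is not a perfect cube.
  y = -3: RHS = -94 is not a perfect cube.
Continuing the search up to |y| = 40 finds no solutions either.
No (x, y) in the scanned range satisfies the equation.

No integer solutions with |y| ≤ 40.


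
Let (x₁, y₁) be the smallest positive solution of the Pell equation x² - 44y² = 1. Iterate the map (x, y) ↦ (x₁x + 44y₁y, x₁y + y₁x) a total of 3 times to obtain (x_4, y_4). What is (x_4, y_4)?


Step 1: Find the fundamental solution (x₁, y₁) of x² - 44y² = 1.
  Expand √44 as a continued fraction. a₀ = ⌊√44⌋ = 6; iterate m_{k+1} = d_k·a_k − m_k, d_{k+1} = (44 − m_{k+1}²)/d_k, a_{k+1} = ⌊(a₀ + m_{k+1})/d_{k+1}⌋ (starting m₀ = 0, d₀ = 1), with convergents p_k = a_k·p_{k-1} + p_{k-2}, q_k = a_k·q_{k-1} + q_{k-2} (p₋₁ = 1, q₋₁ = 0):
  k = 0: a₀ = 6; p₀/q₀ = 6/1; p₀² − 44·q₀² = 36 − 44 = -8.
  k = 1: m = 6, d = 8, a = ⌊(6 + 6)/8⌋ = 1; p/q = (1·6 + 1)/(1·1 + 0) = 7/1; p² − 44·q² = 49 − 44 = 5.
  k = 2: m = 2, d = 5, a = ⌊(6 + 2)/5⌋ = 1; p/q = (1·7 + 6)/(1·1 + 1) = 13/2; p² − 44·q² = 169 − 176 = -7.
  k = 3: m = 3, d = 7, a = ⌊(6 + 3)/7⌋ = 1; p/q = (1·13 + 7)/(1·2 + 1) = 20/3; p² − 44·q² = 400 − 396 = 4.
  k = 4: m = 4, d = 4, a = ⌊(6 + 4)/4⌋ = 2; p/q = (2·20 + 13)/(2·3 + 2) = 53/8; p² − 44·q² = 2809 − 2816 = -7.
  k = 5: m = 4, d = 7, a = ⌊(6 + 4)/7⌋ = 1; p/q = (1·53 + 20)/(1·8 + 3) = 73/11; p² − 44·q² = 5329 − 5324 = 5.
  k = 6: m = 3, d = 5, a = ⌊(6 + 3)/5⌋ = 1; p/q = (1·73 + 53)/(1·11 + 8) = 126/19; p² − 44·q² = 15876 − 15884 = -8.
  k = 7: m = 2, d = 8, a = ⌊(6 + 2)/8⌋ = 1; p/q = (1·126 + 73)/(1·19 + 11) = 199/30; p² − 44·q² = 39601 − 39600 = 1.
  The first convergent with p² − 44·q² = 1 gives the fundamental solution (x₁, y₁) = (199, 30).
Step 2: Apply the recurrence (x_{n+1}, y_{n+1}) = (x₁x_n + 44y₁y_n, x₁y_n + y₁x_n) repeatedly.
  From (x_1, y_1) = (199, 30): x_2 = 199·199 + 44·30·30 = 79201; y_2 = 199·30 + 30·199 = 11940.
  From (x_2, y_2) = (79201, 11940): x_3 = 199·79201 + 44·30·11940 = 31521799; y_3 = 199·11940 + 30·79201 = 4752090.
  From (x_3, y_3) = (31521799, 4752090): x_4 = 199·31521799 + 44·30·4752090 = 12545596801; y_4 = 199·4752090 + 30·31521799 = 1891319880.
Step 3: Verify x_4² - 44·y_4² = 157391999093261433601 - 157391999093261433600 = 1 (should be 1). ✓

(x_1, y_1) = (199, 30); (x_4, y_4) = (12545596801, 1891319880).


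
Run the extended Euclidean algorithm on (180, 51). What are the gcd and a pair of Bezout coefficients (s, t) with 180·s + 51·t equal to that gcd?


Euclidean algorithm on (180, 51) — divide until remainder is 0:
  180 = 3 · 51 + 27
  51 = 1 · 27 + 24
  27 = 1 · 24 + 3
  24 = 8 · 3 + 0
gcd(180, 51) = 3.
Track Bezout coefficients alongside the remainders: start with r₀ = 180 = a·1 + b·0 (s = 1, t = 0) and r₁ = 51 = a·0 + b·1 (s = 0, t = 1); each new remainder r_{k+1} = r_{k-1} − q_k·r_k inherits s_{k+1} = s_{k-1} − q_k·s_k, t_{k+1} = t_{k-1} − q_k·t_k, so r_k = a·s_k + b·t_k at every step:
  q = 3: r = 27, s = 1 − 3·0 = 1, t = 0 − 3·1 = -3  (check: 180·1 + 51·(-3) = 27)
  q = 1: r = 24, s = 0 − 1·1 = -1, t = 1 − 1·(-3) = 4  (check: 180·(-1) + 51·4 = 24)
  q = 1: r = 3, s = 1 − 1·(-1) = 2, t = -3 − 1·4 = -7  (check: 180·2 + 51·(-7) = 3)
The row with r = 3 (the gcd) gives the Bezout coefficients s = 2, t = -7.
Result: 180 · (2) + 51 · (-7) = 3.

gcd(180, 51) = 3; s = 2, t = -7 (check: 180·2 + 51·(-7) = 3).


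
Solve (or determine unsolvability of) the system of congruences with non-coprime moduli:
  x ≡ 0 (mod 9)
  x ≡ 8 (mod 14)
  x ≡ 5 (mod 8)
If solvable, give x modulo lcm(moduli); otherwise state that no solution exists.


Moduli 9, 14, 8 are not pairwise coprime, so CRT works modulo lcm(m_i) when all pairwise compatibility conditions hold.
Pairwise compatibility: gcd(m_i, m_j) must divide a_i - a_j for every pair.
Merge one congruence at a time:
  Start: x ≡ 0 (mod 9).
  Combine with x ≡ 8 (mod 14): gcd(9, 14) = 1; 8 - 0 = 8, which IS divisible by 1, so compatible.
    Write x = 0 + 9·t and substitute into x ≡ 8 (mod 14): 9·t ≡ 8 − 0 = 8 (mod 14).
    The inverse of 9 mod 14 is 11 (since 9·11 = 99 = 7·14 + 1), so t ≡ 11·8 = 88 ≡ 4 (mod 14).
    Then x = 0 + 9·4 = 36, valid modulo lcm(9, 14) = 126: x ≡ 36 (mod 126).
  Combine with x ≡ 5 (mod 8): gcd(126, 8) = 2, and 5 - 36 = -31 is NOT divisible by 2.
    ⇒ system is inconsistent (no integer solution).

No solution (the system is inconsistent).


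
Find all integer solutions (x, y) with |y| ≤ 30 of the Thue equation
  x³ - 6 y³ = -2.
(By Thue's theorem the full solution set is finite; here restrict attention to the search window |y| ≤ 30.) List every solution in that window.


The equation is x³ - 6y³ = -2. For fixed y, x³ = 6·y³ − 2, so a solution requires the RHS to be a perfect cube.
Strategy: iterate y from -30 to 30, compute RHS = 6·y³ − 2, and check whether it is a (positive or negative) perfect cube.
Check small values of y:
  y = 0: RHS = -2 is not a perfect cube.
  y = 1: RHS = 4 is not a perfect cube.
  y = -1: RHS = -8 = (-2)³ ⇒ x = -2 works.
  y = 2: RHS = 46 is not a perfect cube.
  y = -2: RHS = -50 is not a perfect cube.
  y = 3: RHS = 160 is not a perfect cube.
  y = -3: RHS = -164 is not a perfect cube.
Continuing the search up to |y| = 30 finds no further solutions beyond those listed.
Collected solutions: (-2, -1).

Solutions (with |y| ≤ 30): (-2, -1).


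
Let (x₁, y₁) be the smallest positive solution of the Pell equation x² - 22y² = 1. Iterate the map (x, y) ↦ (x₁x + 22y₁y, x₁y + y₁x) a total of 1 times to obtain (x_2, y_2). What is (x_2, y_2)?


Step 1: Find the fundamental solution (x₁, y₁) of x² - 22y² = 1.
  Expand √22 as a continued fraction. a₀ = ⌊√22⌋ = 4; iterate m_{k+1} = d_k·a_k − m_k, d_{k+1} = (22 − m_{k+1}²)/d_k, a_{k+1} = ⌊(a₀ + m_{k+1})/d_{k+1}⌋ (starting m₀ = 0, d₀ = 1), with convergents p_k = a_k·p_{k-1} + p_{k-2}, q_k = a_k·q_{k-1} + q_{k-2} (p₋₁ = 1, q₋₁ = 0):
  k = 0: a₀ = 4; p₀/q₀ = 4/1; p₀² − 22·q₀² = 16 − 22 = -6.
  k = 1: m = 4, d = 6, a = ⌊(4 + 4)/6⌋ = 1; p/q = (1·4 + 1)/(1·1 + 0) = 5/1; p² − 22·q² = 25 − 22 = 3.
  k = 2: m = 2, d = 3, a = ⌊(4 + 2)/3⌋ = 2; p/q = (2·5 + 4)/(2·1 + 1) = 14/3; p² − 22·q² = 196 − 198 = -2.
  k = 3: m = 4, d = 2, a = ⌊(4 + 4)/2⌋ = 4; p/q = (4·14 + 5)/(4·3 + 1) = 61/13; p² − 22·q² = 3721 − 3718 = 3.
  k = 4: m = 4, d = 3, a = ⌊(4 + 4)/3⌋ = 2; p/q = (2·61 + 14)/(2·13 + 3) = 136/29; p² − 22·q² = 18496 − 18502 = -6.
  k = 5: m = 2, d = 6, a = ⌊(4 + 2)/6⌋ = 1; p/q = (1·136 + 61)/(1·29 + 13) = 197/42; p² − 22·q² = 38809 − 38808 = 1.
  The first convergent with p² − 22·q² = 1 gives the fundamental solution (x₁, y₁) = (197, 42).
Step 2: Apply the recurrence (x_{n+1}, y_{n+1}) = (x₁x_n + 22y₁y_n, x₁y_n + y₁x_n) repeatedly.
  From (x_1, y_1) = (197, 42): x_2 = 197·197 + 22·42·42 = 77617; y_2 = 197·42 + 42·197 = 16548.
Step 3: Verify x_2² - 22·y_2² = 6024398689 - 6024398688 = 1 (should be 1). ✓

(x_1, y_1) = (197, 42); (x_2, y_2) = (77617, 16548).


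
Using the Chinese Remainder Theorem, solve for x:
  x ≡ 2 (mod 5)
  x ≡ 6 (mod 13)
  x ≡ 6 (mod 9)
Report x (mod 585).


Moduli 5, 13, 9 are pairwise coprime; by CRT there is a unique solution modulo M = 5 · 13 · 9 = 585.
Solve pairwise, accumulating the modulus:
  Start with x ≡ 2 (mod 5).
  Combine with x ≡ 6 (mod 13): since gcd(5, 13) = 1, we get a unique residue mod 65.
    Write x = 2 + 5·t and substitute into x ≡ 6 (mod 13): 5·t ≡ 6 − 2 = 4 (mod 13).
    The inverse of 5 mod 13 is 8 (since 5·8 = 40 = 3·13 + 1), so t ≡ 8·4 = 32 ≡ 6 (mod 13).
    Then x = 2 + 5·6 = 32, valid modulo lcm(5, 13) = 65: x ≡ 32 (mod 65).
  Combine with x ≡ 6 (mod 9): since gcd(65, 9) = 1, we get a unique residue mod 585.
    Write x = 32 + 65·t and substitute into x ≡ 6 (mod 9): 65·t ≡ 6 − 32 = -26 (mod 9).
    Reduce coefficients mod 9: 2·t ≡ 1 (mod 9).
    The inverse of 2 mod 9 is 5 (since 2·5 = 10 = 1·9 + 1), so t ≡ 5·1 = 5 ≡ 5 (mod 9).
    Then x = 32 + 65·5 = 357, valid modulo lcm(65, 9) = 585: x ≡ 357 (mod 585).
Verify: 357 mod 5 = 2 ✓, 357 mod 13 = 6 ✓, 357 mod 9 = 6 ✓.

x ≡ 357 (mod 585).
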